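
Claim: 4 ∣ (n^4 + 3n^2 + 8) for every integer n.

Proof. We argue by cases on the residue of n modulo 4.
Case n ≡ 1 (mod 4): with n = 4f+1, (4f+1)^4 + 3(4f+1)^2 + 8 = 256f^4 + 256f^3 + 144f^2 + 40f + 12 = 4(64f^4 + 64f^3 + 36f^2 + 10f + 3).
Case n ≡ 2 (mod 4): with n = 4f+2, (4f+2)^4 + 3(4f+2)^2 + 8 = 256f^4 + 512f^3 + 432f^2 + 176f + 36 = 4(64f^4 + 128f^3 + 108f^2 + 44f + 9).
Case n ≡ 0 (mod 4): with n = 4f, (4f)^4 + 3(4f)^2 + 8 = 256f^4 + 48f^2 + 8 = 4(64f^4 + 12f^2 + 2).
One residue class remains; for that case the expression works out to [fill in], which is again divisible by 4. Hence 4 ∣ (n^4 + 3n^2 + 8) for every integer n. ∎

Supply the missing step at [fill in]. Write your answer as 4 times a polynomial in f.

4(64f^4 + 192f^3 + 228f^2 + 126f + 29)

Only n ≡ 3 (mod 4) is unaccounted for. Put n = 4f+3:
(4f+3)^4 + 3(4f+3)^2 + 8 expands to 256f^4 + 768f^3 + 912f^2 + 504f + 116,
and factoring out 4 leaves 4(64f^4 + 192f^3 + 228f^2 + 126f + 29).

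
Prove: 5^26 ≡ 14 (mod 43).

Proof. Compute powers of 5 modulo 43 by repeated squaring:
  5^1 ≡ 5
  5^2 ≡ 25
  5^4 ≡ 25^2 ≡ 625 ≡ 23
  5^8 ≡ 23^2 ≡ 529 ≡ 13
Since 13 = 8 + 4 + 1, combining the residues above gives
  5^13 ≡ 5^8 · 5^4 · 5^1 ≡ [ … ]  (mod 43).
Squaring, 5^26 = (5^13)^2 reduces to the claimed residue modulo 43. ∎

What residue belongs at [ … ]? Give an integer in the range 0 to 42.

33

5^8 · 5^4 · 5^1 ≡ 13 · 23 · 5 = 1495.
1495 mod 43 = 33, so 5^13 ≡ 33 (mod 43).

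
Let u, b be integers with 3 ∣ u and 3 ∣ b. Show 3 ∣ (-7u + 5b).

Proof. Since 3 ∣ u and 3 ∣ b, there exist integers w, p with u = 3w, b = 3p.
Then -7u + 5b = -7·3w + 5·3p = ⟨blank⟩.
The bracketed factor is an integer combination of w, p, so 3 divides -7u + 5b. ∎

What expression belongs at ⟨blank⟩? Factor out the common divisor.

Pull the common 3 out of every term: -7·3w + 5·3p = 3(5p - 7w).
5p - 7w is an integer, which exhibits the divisibility.

3(5p - 7w)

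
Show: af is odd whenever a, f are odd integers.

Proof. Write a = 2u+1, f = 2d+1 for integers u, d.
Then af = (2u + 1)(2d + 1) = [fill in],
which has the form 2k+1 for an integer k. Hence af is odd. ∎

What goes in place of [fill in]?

2(2du + d + u) + 1

Expanding: (2u + 1)(2d + 1) = 4du + 2d + 2u + 1.
Every term except the constant is even, so this is 2(2du + d + u) + 1,
and 2du + d + u ∈ ℤ gives the required form.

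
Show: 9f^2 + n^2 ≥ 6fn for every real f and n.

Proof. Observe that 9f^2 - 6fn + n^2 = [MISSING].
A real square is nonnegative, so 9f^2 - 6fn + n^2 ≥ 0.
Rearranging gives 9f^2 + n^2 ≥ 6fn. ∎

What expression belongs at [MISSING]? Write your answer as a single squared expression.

9f^2 - 6fn + n^2 is a perfect-square trinomial: the outer terms are (3f)^2 and (n)^2, and the cross term is -2·3f·n.
So 9f^2 - 6fn + n^2 = (3f - n)^2 ≥ 0.

(3f - n)^2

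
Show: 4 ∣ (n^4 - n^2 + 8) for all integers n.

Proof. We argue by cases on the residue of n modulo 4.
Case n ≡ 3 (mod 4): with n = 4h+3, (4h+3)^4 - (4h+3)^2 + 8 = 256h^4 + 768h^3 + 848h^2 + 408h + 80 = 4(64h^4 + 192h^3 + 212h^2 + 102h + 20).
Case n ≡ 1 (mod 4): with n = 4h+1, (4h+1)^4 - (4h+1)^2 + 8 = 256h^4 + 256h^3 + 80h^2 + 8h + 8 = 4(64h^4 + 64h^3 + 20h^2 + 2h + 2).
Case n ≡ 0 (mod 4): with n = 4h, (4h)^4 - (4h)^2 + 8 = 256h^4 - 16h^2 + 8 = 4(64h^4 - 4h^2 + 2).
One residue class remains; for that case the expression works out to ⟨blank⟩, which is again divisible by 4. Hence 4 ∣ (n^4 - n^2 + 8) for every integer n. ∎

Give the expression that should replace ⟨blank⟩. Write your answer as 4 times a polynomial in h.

4(64h^4 + 128h^3 + 92h^2 + 28h + 5)

The residues treated are {3, 1, 0}, so the missing case is n ≡ 2 (mod 4); write n = 4h+2.
Then (4h+2)^4 - (4h+2)^2 + 8 = 256h^4 + 512h^3 + 368h^2 + 112h + 20 = 4(64h^4 + 128h^3 + 92h^2 + 28h + 5).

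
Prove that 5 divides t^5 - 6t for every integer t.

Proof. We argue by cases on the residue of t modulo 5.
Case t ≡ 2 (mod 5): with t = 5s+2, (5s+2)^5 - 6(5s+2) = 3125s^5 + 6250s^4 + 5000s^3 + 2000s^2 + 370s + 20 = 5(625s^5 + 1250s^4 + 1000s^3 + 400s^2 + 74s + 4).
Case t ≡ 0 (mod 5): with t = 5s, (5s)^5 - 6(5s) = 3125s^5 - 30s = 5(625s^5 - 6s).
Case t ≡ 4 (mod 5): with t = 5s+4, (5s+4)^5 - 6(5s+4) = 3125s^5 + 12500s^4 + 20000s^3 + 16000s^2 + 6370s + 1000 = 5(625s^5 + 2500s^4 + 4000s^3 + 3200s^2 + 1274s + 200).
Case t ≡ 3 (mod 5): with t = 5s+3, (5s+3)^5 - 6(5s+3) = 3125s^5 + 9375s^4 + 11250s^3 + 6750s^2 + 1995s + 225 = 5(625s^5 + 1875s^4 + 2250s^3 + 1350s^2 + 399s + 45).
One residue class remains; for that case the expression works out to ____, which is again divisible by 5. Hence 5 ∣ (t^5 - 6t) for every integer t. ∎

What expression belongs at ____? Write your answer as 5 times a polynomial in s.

5(625s^5 + 625s^4 + 250s^3 + 50s^2 - s - 1)

The residues treated are {2, 0, 4, 3}, so the missing case is t ≡ 1 (mod 5); write t = 5s+1.
Then (5s+1)^5 - 6(5s+1) = 3125s^5 + 3125s^4 + 1250s^3 + 250s^2 - 5s - 5 = 5(625s^5 + 625s^4 + 250s^3 + 50s^2 - s - 1).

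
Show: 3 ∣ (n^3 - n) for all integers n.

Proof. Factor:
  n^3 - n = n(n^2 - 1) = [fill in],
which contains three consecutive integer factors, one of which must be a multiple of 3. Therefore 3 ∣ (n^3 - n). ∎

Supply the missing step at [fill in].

n(n^2 - 1) = n(n - 1)(n + 1) = (n - 1)n(n + 1).
These three factors are consecutive integers, so their product is divisible by 3.

(n - 1)n(n + 1)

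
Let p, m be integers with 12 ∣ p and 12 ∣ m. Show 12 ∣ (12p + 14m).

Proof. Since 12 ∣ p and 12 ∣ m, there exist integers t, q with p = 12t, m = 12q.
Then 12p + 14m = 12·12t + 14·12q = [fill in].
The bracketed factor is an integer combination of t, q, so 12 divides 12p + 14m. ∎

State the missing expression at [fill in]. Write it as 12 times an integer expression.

Pull the common 12 out of every term: 12·12t + 14·12q = 12(14q + 12t).
14q + 12t is an integer, which exhibits the divisibility.

12(14q + 12t)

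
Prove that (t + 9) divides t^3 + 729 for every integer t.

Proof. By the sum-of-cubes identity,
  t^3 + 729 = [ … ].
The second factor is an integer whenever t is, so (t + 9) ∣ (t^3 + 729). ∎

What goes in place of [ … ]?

(t + 9)(t^2 - 9t + 81)

a^3 + b^3 = (a + b)(a^2 - ab + b^2). With a = t, b = 9:
t^3 + 729 = (t + 9)(t^2 - 9t + 81).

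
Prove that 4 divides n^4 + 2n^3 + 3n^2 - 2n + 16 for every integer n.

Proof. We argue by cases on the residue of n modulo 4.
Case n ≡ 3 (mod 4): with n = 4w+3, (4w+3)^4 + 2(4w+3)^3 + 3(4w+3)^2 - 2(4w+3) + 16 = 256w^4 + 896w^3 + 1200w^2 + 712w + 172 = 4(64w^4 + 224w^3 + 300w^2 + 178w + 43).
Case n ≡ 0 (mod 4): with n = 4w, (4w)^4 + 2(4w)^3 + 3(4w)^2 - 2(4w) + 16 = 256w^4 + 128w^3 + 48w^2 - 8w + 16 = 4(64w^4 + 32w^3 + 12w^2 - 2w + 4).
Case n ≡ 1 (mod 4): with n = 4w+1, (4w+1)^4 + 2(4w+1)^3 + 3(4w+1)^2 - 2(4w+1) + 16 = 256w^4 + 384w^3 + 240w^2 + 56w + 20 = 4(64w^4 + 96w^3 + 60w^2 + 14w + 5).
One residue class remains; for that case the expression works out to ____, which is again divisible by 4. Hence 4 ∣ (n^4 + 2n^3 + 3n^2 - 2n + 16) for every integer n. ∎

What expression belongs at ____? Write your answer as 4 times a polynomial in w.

4(64w^4 + 160w^3 + 156w^2 + 66w + 14)

The residues treated are {3, 0, 1}, so the missing case is n ≡ 2 (mod 4); write n = 4w+2.
Then (4w+2)^4 + 2(4w+2)^3 + 3(4w+2)^2 - 2(4w+2) + 16 = 256w^4 + 640w^3 + 624w^2 + 264w + 56 = 4(64w^4 + 160w^3 + 156w^2 + 66w + 14).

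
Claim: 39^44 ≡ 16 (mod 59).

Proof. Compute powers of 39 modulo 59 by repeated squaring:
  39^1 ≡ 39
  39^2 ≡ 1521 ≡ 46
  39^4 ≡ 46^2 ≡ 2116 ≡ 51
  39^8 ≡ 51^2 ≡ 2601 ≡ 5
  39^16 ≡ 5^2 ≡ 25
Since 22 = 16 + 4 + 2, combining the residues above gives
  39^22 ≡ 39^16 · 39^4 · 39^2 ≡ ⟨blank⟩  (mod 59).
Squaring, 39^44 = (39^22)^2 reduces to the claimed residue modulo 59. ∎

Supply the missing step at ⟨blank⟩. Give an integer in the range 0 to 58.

39^16 · 39^4 · 39^2 ≡ 25 · 51 · 46 = 58650.
58650 mod 59 = 4, so 39^22 ≡ 4 (mod 59).

4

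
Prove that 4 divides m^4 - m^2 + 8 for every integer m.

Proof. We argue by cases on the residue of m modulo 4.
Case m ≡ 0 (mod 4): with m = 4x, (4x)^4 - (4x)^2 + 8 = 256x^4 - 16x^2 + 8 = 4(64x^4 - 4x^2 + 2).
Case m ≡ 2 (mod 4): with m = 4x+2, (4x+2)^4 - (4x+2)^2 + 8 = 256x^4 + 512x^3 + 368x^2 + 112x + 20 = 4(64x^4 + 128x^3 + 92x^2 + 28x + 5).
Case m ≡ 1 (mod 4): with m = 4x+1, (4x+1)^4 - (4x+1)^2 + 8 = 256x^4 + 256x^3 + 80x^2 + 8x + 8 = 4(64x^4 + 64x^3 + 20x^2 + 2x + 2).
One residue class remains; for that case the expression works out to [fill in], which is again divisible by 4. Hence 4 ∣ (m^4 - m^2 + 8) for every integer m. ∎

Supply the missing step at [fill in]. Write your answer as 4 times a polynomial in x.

4(64x^4 + 192x^3 + 212x^2 + 102x + 20)

Only m ≡ 3 (mod 4) is unaccounted for. Put m = 4x+3:
(4x+3)^4 - (4x+3)^2 + 8 expands to 256x^4 + 768x^3 + 848x^2 + 408x + 80,
and factoring out 4 leaves 4(64x^4 + 192x^3 + 212x^2 + 102x + 20).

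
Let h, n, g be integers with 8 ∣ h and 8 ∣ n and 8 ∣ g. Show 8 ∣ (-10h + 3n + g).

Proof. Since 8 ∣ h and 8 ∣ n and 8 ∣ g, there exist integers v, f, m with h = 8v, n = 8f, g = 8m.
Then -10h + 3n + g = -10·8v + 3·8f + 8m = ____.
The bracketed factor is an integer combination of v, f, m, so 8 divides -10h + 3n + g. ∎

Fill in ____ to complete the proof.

8(3f + m - 10v)

Pull the common 8 out of every term: -10·8v + 3·8f + 8m = 8(3f + m - 10v).
3f + m - 10v is an integer, which exhibits the divisibility.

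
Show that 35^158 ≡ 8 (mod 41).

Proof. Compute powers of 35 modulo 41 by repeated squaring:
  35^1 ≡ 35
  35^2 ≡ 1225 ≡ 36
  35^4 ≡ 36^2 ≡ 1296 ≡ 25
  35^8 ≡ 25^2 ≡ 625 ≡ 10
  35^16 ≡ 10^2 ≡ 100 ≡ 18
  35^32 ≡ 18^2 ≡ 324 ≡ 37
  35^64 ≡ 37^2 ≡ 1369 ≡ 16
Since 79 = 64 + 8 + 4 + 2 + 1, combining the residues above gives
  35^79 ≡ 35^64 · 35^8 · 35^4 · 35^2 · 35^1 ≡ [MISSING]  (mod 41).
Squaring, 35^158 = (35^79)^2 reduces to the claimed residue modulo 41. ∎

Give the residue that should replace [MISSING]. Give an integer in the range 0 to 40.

35^64 · 35^8 · 35^4 · 35^2 · 35^1 ≡ 16 · 10 · 25 · 36 · 35 = 5040000.
5040000 mod 41 = 34, so 35^79 ≡ 34 (mod 41).

34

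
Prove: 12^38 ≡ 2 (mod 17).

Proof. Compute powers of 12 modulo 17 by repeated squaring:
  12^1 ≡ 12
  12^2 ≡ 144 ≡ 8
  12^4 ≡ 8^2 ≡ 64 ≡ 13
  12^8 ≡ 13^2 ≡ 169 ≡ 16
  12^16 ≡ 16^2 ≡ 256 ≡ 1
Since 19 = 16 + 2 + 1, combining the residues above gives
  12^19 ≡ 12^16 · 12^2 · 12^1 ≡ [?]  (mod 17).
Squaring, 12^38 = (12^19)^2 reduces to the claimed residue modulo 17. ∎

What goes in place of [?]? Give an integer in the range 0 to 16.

Multiply the listed residues: 1 · 8 · 12 = 8 → 96.
Reducing modulo 17: 96 = 5·17 + 11, so 12^19 ≡ 11.

11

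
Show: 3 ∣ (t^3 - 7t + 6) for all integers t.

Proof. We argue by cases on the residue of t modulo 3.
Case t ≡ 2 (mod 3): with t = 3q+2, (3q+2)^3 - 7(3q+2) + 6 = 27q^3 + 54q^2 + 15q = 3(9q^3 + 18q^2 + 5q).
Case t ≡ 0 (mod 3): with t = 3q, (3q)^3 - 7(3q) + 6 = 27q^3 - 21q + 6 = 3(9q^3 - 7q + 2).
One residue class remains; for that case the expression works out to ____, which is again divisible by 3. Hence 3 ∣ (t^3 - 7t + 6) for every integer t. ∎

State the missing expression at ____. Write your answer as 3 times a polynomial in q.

The residues treated are {2, 0}, so the missing case is t ≡ 1 (mod 3); write t = 3q+1.
Then (3q+1)^3 - 7(3q+1) + 6 = 27q^3 + 27q^2 - 12q = 3(9q^3 + 9q^2 - 4q).

3(9q^3 + 9q^2 - 4q)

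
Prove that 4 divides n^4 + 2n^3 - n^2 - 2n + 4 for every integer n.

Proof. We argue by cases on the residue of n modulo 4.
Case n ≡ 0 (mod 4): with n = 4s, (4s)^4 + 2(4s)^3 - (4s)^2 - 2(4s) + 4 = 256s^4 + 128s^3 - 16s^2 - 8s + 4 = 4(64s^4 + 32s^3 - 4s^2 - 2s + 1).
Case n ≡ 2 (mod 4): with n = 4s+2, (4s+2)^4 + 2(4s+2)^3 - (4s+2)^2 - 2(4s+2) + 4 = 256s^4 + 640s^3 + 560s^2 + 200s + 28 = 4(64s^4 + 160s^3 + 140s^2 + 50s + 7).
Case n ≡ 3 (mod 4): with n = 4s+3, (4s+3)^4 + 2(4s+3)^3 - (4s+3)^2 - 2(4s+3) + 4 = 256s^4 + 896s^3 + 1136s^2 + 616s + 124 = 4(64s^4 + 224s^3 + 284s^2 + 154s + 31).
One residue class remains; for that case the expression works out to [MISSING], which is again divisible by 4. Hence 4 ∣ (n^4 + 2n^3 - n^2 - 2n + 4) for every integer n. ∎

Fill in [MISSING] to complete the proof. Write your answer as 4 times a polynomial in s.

4(64s^4 + 96s^3 + 44s^2 + 6s + 1)

The residues treated are {0, 2, 3}, so the missing case is n ≡ 1 (mod 4); write n = 4s+1.
Then (4s+1)^4 + 2(4s+1)^3 - (4s+1)^2 - 2(4s+1) + 4 = 256s^4 + 384s^3 + 176s^2 + 24s + 4 = 4(64s^4 + 96s^3 + 44s^2 + 6s + 1).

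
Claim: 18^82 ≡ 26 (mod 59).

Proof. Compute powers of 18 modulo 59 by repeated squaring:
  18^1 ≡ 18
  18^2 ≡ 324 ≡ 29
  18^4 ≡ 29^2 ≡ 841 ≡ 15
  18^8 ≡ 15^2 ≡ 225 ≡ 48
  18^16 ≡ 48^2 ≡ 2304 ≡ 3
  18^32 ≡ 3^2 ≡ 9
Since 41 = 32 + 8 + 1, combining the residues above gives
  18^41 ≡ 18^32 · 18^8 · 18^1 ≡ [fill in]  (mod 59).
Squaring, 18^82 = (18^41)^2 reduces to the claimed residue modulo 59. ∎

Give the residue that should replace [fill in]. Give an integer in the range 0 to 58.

18^32 · 18^8 · 18^1 ≡ 9 · 48 · 18 = 7776.
7776 mod 59 = 47, so 18^41 ≡ 47 (mod 59).

47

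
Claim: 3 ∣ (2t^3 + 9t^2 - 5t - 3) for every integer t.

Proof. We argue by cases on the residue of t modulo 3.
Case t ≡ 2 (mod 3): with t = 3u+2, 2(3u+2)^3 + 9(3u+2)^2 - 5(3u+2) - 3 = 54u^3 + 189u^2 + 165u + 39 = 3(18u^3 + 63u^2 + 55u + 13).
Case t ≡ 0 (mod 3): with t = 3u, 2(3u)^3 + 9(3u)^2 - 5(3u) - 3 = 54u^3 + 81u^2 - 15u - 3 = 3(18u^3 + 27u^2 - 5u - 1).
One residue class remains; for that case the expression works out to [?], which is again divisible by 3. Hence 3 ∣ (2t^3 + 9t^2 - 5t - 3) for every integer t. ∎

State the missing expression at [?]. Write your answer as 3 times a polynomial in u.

Only t ≡ 1 (mod 3) is unaccounted for. Put t = 3u+1:
2(3u+1)^3 + 9(3u+1)^2 - 5(3u+1) - 3 expands to 54u^3 + 135u^2 + 57u + 3,
and factoring out 3 leaves 3(18u^3 + 45u^2 + 19u + 1).

3(18u^3 + 45u^2 + 19u + 1)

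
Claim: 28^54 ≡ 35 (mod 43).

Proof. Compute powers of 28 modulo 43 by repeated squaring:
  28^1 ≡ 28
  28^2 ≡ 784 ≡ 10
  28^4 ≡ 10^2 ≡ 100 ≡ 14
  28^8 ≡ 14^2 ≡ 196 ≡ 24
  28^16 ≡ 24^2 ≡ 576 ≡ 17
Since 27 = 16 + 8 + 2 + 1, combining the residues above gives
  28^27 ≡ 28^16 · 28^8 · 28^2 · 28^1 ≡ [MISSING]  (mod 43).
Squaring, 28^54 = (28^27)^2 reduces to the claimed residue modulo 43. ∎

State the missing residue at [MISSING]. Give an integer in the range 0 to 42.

Multiply the listed residues: 17 · 24 · 10 · 28 = 408 → 4080 → 114240.
Reducing modulo 43: 114240 = 2656·43 + 32, so 28^27 ≡ 32.

32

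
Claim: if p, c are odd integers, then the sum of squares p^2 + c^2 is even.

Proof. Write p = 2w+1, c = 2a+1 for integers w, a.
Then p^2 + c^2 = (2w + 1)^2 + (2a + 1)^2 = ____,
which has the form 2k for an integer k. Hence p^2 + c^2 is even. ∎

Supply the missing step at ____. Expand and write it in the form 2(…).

2(2a^2 + 2a + 2w^2 + 2w + 1)

Expanding: (2w + 1)^2 + (2a + 1)^2 = 4a^2 + 4a + 4w^2 + 4w + 2.
Every term is even; pulling out the factor of 2 gives 2(2a^2 + 2a + 2w^2 + 2w + 1).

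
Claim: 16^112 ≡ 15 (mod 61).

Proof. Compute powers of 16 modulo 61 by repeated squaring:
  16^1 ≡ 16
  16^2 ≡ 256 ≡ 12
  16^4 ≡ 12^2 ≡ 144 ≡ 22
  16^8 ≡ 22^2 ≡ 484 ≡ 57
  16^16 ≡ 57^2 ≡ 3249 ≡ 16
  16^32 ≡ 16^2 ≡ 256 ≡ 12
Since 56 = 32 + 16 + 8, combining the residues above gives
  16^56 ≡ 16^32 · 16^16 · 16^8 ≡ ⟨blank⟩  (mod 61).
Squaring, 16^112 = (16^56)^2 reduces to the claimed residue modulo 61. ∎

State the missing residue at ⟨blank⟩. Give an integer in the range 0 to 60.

Multiply the listed residues: 12 · 16 · 57 = 192 → 10944.
Reducing modulo 61: 10944 = 179·61 + 25, so 16^56 ≡ 25.

25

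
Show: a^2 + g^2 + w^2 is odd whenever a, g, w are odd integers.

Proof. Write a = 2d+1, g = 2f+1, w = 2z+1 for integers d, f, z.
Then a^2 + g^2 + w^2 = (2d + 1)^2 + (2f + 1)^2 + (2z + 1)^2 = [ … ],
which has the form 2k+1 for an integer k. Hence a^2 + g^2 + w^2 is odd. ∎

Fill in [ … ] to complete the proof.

(2d + 1)^2 + (2f + 1)^2 + (2z + 1)^2 = 4d^2 + 4d + 4f^2 + 4f + 4z^2 + 4z + 3
= 2(2d^2 + 2d + 2f^2 + 2f + 2z^2 + 2z + 1) + 1.
Since 2d^2 + 2d + 2f^2 + 2f + 2z^2 + 2z + 1 is an integer, the sum of squares is of the form 2k+1 for an integer k.

2(2d^2 + 2d + 2f^2 + 2f + 2z^2 + 2z + 1) + 1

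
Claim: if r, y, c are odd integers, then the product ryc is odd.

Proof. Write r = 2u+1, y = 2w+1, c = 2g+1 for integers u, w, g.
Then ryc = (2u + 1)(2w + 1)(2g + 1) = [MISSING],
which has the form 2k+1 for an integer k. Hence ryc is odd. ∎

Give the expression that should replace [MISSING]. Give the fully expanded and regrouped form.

Expanding: (2u + 1)(2w + 1)(2g + 1) = 8guw + 4gu + 4gw + 2g + 4uw + 2u + 2w + 1.
Every term except the constant is even, so this is 2(4guw + 2gu + 2gw + g + 2uw + u + w) + 1,
and 4guw + 2gu + 2gw + g + 2uw + u + w ∈ ℤ gives the required form.

2(4guw + 2gu + 2gw + g + 2uw + u + w) + 1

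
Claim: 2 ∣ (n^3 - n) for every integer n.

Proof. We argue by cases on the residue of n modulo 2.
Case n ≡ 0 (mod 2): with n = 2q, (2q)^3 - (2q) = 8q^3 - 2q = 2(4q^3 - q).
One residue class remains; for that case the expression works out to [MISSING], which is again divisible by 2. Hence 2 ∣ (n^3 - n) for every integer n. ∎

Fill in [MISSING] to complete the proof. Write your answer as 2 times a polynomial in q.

2(4q^3 + 6q^2 + 2q)

Only n ≡ 1 (mod 2) is unaccounted for. Put n = 2q+1:
(2q+1)^3 - (2q+1) expands to 8q^3 + 12q^2 + 4q,
and factoring out 2 leaves 2(4q^3 + 6q^2 + 2q).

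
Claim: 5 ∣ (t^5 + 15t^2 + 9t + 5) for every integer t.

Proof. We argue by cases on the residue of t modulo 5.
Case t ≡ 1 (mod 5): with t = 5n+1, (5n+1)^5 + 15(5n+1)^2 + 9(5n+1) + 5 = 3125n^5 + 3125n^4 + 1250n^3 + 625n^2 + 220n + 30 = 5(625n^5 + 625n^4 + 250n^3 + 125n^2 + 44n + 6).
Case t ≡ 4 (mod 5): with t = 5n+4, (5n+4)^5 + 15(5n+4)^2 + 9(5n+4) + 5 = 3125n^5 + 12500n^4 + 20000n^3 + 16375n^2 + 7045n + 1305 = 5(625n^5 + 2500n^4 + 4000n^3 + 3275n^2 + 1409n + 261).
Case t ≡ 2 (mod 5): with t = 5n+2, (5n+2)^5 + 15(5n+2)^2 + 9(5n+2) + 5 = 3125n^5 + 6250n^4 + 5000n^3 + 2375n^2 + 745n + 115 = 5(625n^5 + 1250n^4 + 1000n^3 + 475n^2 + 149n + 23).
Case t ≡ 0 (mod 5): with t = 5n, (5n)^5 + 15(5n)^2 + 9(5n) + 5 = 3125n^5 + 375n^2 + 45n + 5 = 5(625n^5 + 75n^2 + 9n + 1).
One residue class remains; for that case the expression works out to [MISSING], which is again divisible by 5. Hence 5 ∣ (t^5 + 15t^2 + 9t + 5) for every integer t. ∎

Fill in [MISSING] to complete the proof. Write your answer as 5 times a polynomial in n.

5(625n^5 + 1875n^4 + 2250n^3 + 1425n^2 + 504n + 82)

The residues treated are {1, 4, 2, 0}, so the missing case is t ≡ 3 (mod 5); write t = 5n+3.
Then (5n+3)^5 + 15(5n+3)^2 + 9(5n+3) + 5 = 3125n^5 + 9375n^4 + 11250n^3 + 7125n^2 + 2520n + 410 = 5(625n^5 + 1875n^4 + 2250n^3 + 1425n^2 + 504n + 82).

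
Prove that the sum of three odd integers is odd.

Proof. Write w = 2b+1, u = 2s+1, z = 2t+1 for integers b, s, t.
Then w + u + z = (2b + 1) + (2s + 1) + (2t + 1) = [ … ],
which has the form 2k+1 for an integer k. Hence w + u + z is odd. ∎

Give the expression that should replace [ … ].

2(b + s + t + 1) + 1

(2b + 1) + (2s + 1) + (2t + 1) = 2b + 2s + 2t + 3
= 2(b + s + t + 1) + 1.
Since b + s + t + 1 is an integer, the sum is of the form 2k+1 for an integer k.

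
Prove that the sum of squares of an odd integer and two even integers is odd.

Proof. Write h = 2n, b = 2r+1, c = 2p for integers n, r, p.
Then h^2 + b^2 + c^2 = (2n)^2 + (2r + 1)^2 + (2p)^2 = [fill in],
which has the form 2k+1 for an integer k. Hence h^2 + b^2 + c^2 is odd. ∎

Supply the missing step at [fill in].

2(2n^2 + 2p^2 + 2r^2 + 2r) + 1

(2n)^2 + (2r + 1)^2 + (2p)^2 = 4n^2 + 4p^2 + 4r^2 + 4r + 1
= 2(2n^2 + 2p^2 + 2r^2 + 2r) + 1.
Since 2n^2 + 2p^2 + 2r^2 + 2r is an integer, the sum of squares is of the form 2k+1 for an integer k.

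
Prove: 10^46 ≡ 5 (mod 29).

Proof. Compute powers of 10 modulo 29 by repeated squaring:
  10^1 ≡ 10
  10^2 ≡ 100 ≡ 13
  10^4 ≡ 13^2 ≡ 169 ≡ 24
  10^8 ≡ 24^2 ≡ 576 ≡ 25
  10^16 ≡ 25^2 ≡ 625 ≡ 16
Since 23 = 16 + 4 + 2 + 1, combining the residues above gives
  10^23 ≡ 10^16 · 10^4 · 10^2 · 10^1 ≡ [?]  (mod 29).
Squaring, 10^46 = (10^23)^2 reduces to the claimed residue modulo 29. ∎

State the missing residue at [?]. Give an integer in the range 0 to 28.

11

10^16 · 10^4 · 10^2 · 10^1 ≡ 16 · 24 · 13 · 10 = 49920.
49920 mod 29 = 11, so 10^23 ≡ 11 (mod 29).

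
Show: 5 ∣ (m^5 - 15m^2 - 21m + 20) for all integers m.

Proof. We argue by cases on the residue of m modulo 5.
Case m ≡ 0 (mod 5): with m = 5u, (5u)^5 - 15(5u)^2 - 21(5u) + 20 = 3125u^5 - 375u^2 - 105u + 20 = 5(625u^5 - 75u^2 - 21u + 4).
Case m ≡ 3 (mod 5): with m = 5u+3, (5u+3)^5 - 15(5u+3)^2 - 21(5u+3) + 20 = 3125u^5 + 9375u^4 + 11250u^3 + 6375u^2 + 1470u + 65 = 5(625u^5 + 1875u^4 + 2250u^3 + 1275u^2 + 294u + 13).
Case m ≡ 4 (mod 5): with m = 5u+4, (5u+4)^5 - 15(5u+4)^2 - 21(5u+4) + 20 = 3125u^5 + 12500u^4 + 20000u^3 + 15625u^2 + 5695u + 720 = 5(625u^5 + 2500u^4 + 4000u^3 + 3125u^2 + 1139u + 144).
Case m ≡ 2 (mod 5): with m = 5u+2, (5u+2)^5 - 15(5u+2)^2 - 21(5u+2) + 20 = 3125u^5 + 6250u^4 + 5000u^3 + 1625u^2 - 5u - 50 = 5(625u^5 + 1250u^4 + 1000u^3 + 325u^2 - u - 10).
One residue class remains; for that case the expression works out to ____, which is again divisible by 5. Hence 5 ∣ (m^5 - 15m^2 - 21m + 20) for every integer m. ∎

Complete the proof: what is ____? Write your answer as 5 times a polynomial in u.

Only m ≡ 1 (mod 5) is unaccounted for. Put m = 5u+1:
(5u+1)^5 - 15(5u+1)^2 - 21(5u+1) + 20 expands to 3125u^5 + 3125u^4 + 1250u^3 - 125u^2 - 230u - 15,
and factoring out 5 leaves 5(625u^5 + 625u^4 + 250u^3 - 25u^2 - 46u - 3).

5(625u^5 + 625u^4 + 250u^3 - 25u^2 - 46u - 3)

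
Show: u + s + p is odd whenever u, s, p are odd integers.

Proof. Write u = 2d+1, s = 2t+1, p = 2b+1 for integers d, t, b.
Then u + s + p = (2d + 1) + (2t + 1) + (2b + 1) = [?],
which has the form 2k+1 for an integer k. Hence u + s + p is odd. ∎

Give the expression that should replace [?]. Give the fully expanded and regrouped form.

(2d + 1) + (2t + 1) + (2b + 1) = 2b + 2d + 2t + 3
= 2(b + d + t + 1) + 1.
Since b + d + t + 1 is an integer, the sum is of the form 2k+1 for an integer k.

2(b + d + t + 1) + 1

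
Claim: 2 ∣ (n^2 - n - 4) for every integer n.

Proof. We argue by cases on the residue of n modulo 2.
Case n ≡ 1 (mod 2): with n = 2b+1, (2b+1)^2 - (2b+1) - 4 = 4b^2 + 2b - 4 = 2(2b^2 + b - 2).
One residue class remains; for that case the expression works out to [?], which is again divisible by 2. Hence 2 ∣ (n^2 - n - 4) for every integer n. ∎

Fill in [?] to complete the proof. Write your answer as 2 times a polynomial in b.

2(2b^2 - b - 2)

Only n ≡ 0 (mod 2) is unaccounted for. Put n = 2b:
(2b)^2 - (2b) - 4 expands to 4b^2 - 2b - 4,
and factoring out 2 leaves 2(2b^2 - b - 2).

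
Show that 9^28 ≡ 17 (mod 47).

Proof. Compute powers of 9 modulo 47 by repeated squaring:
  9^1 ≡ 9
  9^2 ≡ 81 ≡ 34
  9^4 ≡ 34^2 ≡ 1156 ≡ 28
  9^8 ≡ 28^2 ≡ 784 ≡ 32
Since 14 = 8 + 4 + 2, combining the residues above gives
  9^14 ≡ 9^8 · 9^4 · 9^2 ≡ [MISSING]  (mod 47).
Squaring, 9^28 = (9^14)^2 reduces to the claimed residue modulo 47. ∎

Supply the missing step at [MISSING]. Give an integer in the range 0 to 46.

8

Multiply the listed residues: 32 · 28 · 34 = 896 → 30464.
Reducing modulo 47: 30464 = 648·47 + 8, so 9^14 ≡ 8.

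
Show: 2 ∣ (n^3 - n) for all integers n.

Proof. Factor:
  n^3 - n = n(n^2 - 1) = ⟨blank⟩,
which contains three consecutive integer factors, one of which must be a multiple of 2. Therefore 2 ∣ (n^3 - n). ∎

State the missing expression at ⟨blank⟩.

(n - 1)n(n + 1)

n(n^2 - 1) = n(n - 1)(n + 1) = (n - 1)n(n + 1).
These three factors are consecutive integers, so their product is divisible by 2.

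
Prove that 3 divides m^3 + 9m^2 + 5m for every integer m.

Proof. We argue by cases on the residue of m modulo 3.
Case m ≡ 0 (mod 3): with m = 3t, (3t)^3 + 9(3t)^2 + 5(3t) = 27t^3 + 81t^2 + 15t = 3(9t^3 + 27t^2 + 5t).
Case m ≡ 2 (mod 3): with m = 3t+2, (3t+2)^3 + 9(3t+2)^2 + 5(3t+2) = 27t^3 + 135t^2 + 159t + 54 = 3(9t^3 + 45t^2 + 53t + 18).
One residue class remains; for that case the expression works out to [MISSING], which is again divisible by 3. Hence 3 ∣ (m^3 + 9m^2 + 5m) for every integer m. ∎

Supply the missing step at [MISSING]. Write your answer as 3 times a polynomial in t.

3(9t^3 + 36t^2 + 26t + 5)

The residues treated are {0, 2}, so the missing case is m ≡ 1 (mod 3); write m = 3t+1.
Then (3t+1)^3 + 9(3t+1)^2 + 5(3t+1) = 27t^3 + 108t^2 + 78t + 15 = 3(9t^3 + 36t^2 + 26t + 5).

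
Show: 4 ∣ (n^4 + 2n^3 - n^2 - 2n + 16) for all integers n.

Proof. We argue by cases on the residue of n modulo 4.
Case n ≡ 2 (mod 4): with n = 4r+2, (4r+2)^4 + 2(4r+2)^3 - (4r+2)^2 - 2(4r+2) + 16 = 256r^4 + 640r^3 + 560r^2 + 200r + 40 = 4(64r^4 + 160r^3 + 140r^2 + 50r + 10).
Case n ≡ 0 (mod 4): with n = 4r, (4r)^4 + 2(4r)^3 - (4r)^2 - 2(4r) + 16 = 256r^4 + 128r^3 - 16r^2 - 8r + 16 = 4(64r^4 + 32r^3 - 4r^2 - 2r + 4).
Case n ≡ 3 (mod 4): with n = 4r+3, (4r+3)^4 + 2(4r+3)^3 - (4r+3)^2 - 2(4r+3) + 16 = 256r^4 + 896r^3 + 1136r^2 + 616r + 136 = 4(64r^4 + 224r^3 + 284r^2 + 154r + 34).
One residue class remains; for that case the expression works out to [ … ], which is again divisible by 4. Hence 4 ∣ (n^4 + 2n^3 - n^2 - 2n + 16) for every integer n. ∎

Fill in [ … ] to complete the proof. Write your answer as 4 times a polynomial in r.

The residues treated are {2, 0, 3}, so the missing case is n ≡ 1 (mod 4); write n = 4r+1.
Then (4r+1)^4 + 2(4r+1)^3 - (4r+1)^2 - 2(4r+1) + 16 = 256r^4 + 384r^3 + 176r^2 + 24r + 16 = 4(64r^4 + 96r^3 + 44r^2 + 6r + 4).

4(64r^4 + 96r^3 + 44r^2 + 6r + 4)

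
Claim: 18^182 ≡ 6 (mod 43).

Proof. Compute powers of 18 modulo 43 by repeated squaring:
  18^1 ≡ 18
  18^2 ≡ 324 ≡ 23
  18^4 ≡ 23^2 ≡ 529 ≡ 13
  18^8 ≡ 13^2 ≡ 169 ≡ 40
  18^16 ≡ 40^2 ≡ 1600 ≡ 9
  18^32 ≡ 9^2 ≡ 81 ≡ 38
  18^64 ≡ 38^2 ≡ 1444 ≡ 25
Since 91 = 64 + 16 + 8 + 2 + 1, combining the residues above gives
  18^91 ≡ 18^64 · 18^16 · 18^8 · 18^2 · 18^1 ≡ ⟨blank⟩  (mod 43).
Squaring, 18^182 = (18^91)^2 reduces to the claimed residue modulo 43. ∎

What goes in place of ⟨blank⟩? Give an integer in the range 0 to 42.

18^64 · 18^16 · 18^8 · 18^2 · 18^1 ≡ 25 · 9 · 40 · 23 · 18 = 3726000.
3726000 mod 43 = 7, so 18^91 ≡ 7 (mod 43).

7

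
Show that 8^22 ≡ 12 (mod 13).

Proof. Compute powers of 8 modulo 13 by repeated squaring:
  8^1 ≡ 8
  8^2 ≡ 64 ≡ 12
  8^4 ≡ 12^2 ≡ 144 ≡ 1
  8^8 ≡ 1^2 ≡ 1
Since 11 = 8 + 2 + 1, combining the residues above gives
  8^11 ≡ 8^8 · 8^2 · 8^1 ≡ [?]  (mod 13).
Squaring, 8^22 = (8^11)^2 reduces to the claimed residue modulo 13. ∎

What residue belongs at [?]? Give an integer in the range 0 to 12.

8^8 · 8^2 · 8^1 ≡ 1 · 12 · 8 = 96.
96 mod 13 = 5, so 8^11 ≡ 5 (mod 13).

5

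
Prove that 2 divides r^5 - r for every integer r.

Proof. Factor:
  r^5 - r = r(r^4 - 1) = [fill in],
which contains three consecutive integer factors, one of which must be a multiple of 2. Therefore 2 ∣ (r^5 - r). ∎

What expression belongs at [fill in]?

r^4 - 1 = (r^2 - 1)(r^2 + 1), and r^2 - 1 = (r-1)(r+1).
So r(r^4 - 1) = (r - 1)r(r + 1)(r^2 + 1).

(r - 1)r(r + 1)(r^2 + 1)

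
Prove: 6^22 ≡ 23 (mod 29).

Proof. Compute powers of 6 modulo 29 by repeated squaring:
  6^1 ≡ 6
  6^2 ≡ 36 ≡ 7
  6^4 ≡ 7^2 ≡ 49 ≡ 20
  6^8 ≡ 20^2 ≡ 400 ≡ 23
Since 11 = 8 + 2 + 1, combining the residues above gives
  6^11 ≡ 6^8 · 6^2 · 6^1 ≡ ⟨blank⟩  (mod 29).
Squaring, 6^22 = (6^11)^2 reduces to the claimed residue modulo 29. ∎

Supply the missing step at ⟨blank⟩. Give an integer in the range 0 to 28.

9

Multiply the listed residues: 23 · 7 · 6 = 161 → 966.
Reducing modulo 29: 966 = 33·29 + 9, so 6^11 ≡ 9.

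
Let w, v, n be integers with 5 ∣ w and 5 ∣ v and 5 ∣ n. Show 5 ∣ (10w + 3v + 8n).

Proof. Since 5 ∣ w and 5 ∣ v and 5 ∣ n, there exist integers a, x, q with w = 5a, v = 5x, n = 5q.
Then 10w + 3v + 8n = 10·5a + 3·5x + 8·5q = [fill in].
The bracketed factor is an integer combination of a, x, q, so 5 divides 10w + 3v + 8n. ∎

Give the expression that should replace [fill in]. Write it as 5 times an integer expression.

Each term has a factor of 5: 10·5a + 3·5x + 8·5q = 5·(10a + 8q + 3x).
Since 10a + 8q + 3x is an integer, 5 ∣ (10w + 3v + 8n).

5(10a + 8q + 3x)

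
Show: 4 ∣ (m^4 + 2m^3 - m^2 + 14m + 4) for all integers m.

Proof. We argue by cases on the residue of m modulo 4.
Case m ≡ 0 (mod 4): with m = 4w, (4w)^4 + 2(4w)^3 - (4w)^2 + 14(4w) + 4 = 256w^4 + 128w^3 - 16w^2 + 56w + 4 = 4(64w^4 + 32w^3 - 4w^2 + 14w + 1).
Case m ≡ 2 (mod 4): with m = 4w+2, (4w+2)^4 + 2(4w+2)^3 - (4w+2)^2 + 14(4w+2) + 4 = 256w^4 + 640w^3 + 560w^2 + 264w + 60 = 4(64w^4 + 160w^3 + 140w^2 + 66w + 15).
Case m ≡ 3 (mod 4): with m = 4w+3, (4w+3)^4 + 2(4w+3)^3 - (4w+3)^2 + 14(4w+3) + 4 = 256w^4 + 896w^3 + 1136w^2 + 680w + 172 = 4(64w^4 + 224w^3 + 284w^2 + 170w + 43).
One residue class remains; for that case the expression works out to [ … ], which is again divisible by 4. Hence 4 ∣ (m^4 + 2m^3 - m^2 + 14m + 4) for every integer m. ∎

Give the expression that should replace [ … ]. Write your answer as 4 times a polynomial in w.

4(64w^4 + 96w^3 + 44w^2 + 22w + 5)

Only m ≡ 1 (mod 4) is unaccounted for. Put m = 4w+1:
(4w+1)^4 + 2(4w+1)^3 - (4w+1)^2 + 14(4w+1) + 4 expands to 256w^4 + 384w^3 + 176w^2 + 88w + 20,
and factoring out 4 leaves 4(64w^4 + 96w^3 + 44w^2 + 22w + 5).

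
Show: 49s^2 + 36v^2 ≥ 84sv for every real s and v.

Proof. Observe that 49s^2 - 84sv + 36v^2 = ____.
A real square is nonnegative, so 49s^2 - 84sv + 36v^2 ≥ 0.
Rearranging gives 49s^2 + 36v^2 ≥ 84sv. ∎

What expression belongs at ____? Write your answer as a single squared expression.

The leading and trailing coefficients are 7^2 and 6^2, and 84 = 2·7·6, so the trinomial is (7s - 6v)^2.
Hence 49s^2 - 84sv + 36v^2 ≥ 0.

(7s - 6v)^2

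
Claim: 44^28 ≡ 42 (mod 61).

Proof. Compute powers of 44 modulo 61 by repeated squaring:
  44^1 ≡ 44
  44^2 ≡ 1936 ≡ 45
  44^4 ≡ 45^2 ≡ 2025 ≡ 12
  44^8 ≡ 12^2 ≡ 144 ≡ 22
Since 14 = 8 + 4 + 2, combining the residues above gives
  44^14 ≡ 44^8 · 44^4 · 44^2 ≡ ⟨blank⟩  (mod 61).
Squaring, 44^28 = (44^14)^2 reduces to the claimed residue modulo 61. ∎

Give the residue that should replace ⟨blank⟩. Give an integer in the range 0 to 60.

46

44^8 · 44^4 · 44^2 ≡ 22 · 12 · 45 = 11880.
11880 mod 61 = 46, so 44^14 ≡ 46 (mod 61).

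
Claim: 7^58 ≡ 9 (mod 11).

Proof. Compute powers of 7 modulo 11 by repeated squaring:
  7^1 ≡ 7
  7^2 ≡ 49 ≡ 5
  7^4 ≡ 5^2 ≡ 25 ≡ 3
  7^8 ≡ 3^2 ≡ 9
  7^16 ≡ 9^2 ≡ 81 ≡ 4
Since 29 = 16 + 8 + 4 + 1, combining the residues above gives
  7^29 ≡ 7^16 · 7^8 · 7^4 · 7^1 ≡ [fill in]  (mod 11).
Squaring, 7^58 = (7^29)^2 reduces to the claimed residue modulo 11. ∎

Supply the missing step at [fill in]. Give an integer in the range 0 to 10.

Multiply the listed residues: 4 · 9 · 3 · 7 = 36 → 108 → 756.
Reducing modulo 11: 756 = 68·11 + 8, so 7^29 ≡ 8.

8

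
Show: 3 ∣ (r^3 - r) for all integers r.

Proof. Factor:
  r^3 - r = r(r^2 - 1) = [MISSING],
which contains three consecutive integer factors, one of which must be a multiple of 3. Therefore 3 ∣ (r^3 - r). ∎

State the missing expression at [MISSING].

(r - 1)r(r + 1)

r(r^2 - 1) = r(r - 1)(r + 1) = (r - 1)r(r + 1).
These three factors are consecutive integers, so their product is divisible by 3.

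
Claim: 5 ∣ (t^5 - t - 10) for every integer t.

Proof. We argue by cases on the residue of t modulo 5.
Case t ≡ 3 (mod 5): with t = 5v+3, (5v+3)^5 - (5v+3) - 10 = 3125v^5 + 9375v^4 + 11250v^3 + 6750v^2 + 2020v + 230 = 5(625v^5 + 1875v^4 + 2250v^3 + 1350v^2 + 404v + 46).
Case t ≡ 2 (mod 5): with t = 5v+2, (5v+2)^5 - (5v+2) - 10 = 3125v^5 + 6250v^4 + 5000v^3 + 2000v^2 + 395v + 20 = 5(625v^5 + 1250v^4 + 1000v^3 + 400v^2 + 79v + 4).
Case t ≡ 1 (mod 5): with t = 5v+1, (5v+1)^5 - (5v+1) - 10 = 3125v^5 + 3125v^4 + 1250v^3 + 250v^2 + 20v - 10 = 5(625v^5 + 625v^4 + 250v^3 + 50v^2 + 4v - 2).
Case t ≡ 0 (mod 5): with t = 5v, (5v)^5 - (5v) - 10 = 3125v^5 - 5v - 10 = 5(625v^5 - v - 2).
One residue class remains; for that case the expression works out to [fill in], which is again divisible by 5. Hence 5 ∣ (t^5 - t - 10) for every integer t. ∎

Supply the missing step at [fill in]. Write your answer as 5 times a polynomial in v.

5(625v^5 + 2500v^4 + 4000v^3 + 3200v^2 + 1279v + 202)

Only t ≡ 4 (mod 5) is unaccounted for. Put t = 5v+4:
(5v+4)^5 - (5v+4) - 10 expands to 3125v^5 + 12500v^4 + 20000v^3 + 16000v^2 + 6395v + 1010,
and factoring out 5 leaves 5(625v^5 + 2500v^4 + 4000v^3 + 3200v^2 + 1279v + 202).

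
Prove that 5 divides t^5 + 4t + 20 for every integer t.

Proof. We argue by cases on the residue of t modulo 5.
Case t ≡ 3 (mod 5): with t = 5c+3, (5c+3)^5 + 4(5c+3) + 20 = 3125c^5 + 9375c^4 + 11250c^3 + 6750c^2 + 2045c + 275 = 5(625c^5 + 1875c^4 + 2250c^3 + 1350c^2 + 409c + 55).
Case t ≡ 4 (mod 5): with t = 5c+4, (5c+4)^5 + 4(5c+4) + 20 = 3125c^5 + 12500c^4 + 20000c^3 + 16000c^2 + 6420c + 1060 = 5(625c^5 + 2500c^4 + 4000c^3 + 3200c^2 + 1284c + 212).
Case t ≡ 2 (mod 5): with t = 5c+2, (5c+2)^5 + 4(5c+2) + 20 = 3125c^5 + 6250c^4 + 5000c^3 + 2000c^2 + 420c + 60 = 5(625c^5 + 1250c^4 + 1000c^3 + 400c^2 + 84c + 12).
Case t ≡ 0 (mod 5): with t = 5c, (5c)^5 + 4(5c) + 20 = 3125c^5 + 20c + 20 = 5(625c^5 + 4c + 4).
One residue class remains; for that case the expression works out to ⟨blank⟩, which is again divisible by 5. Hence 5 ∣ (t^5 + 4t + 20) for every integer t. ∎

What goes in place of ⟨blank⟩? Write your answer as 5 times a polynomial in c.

Only t ≡ 1 (mod 5) is unaccounted for. Put t = 5c+1:
(5c+1)^5 + 4(5c+1) + 20 expands to 3125c^5 + 3125c^4 + 1250c^3 + 250c^2 + 45c + 25,
and factoring out 5 leaves 5(625c^5 + 625c^4 + 250c^3 + 50c^2 + 9c + 5).

5(625c^5 + 625c^4 + 250c^3 + 50c^2 + 9c + 5)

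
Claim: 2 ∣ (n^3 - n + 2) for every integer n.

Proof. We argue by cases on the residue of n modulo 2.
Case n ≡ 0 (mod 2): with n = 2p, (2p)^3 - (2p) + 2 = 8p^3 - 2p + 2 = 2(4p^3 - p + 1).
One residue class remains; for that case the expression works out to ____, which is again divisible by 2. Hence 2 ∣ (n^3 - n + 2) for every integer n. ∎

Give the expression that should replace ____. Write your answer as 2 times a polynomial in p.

Only n ≡ 1 (mod 2) is unaccounted for. Put n = 2p+1:
(2p+1)^3 - (2p+1) + 2 expands to 8p^3 + 12p^2 + 4p + 2,
and factoring out 2 leaves 2(4p^3 + 6p^2 + 2p + 1).

2(4p^3 + 6p^2 + 2p + 1)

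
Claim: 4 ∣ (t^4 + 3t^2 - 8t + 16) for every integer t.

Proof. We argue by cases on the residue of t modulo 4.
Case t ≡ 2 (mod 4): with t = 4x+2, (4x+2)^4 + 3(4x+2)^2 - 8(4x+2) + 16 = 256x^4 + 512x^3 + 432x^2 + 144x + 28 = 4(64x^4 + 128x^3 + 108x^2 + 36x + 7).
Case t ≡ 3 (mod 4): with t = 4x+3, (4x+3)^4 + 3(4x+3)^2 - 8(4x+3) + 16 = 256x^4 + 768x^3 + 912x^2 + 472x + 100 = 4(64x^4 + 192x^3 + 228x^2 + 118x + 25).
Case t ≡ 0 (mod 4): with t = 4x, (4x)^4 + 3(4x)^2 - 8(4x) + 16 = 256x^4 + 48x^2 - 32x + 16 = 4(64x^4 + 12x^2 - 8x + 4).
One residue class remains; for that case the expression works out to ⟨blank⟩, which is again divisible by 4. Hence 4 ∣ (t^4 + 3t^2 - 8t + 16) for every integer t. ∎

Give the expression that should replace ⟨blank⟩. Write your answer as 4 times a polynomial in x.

4(64x^4 + 64x^3 + 36x^2 + 2x + 3)

The residues treated are {2, 3, 0}, so the missing case is t ≡ 1 (mod 4); write t = 4x+1.
Then (4x+1)^4 + 3(4x+1)^2 - 8(4x+1) + 16 = 256x^4 + 256x^3 + 144x^2 + 8x + 12 = 4(64x^4 + 64x^3 + 36x^2 + 2x + 3).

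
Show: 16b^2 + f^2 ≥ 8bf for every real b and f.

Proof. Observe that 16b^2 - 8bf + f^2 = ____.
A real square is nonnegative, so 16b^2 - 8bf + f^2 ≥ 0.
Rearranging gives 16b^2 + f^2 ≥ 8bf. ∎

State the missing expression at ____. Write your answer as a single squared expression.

16b^2 - 8bf + f^2 is a perfect-square trinomial: the outer terms are (4b)^2 and (f)^2, and the cross term is -2·4b·f.
So 16b^2 - 8bf + f^2 = (4b - f)^2 ≥ 0.

(4b - f)^2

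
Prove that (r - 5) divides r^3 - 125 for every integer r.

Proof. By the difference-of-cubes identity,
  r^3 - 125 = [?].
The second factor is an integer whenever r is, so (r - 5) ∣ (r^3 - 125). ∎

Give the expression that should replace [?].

(r - 5)(r^2 + 5r + 25)

a^3 - b^3 = (a - b)(a^2 + ab + b^2). With a = r, b = 5:
r^3 - 125 = (r - 5)(r^2 + 5r + 25).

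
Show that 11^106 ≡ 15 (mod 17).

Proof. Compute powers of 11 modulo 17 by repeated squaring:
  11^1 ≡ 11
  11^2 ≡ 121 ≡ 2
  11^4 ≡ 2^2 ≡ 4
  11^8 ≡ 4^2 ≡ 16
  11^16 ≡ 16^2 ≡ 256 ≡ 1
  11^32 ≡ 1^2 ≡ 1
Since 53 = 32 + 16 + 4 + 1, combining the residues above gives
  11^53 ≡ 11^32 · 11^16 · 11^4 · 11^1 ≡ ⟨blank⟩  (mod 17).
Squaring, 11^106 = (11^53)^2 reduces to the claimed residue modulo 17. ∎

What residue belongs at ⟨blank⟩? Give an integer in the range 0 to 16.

Multiply the listed residues: 1 · 1 · 4 · 11 = 1 → 4 → 44.
Reducing modulo 17: 44 = 2·17 + 10, so 11^53 ≡ 10.

10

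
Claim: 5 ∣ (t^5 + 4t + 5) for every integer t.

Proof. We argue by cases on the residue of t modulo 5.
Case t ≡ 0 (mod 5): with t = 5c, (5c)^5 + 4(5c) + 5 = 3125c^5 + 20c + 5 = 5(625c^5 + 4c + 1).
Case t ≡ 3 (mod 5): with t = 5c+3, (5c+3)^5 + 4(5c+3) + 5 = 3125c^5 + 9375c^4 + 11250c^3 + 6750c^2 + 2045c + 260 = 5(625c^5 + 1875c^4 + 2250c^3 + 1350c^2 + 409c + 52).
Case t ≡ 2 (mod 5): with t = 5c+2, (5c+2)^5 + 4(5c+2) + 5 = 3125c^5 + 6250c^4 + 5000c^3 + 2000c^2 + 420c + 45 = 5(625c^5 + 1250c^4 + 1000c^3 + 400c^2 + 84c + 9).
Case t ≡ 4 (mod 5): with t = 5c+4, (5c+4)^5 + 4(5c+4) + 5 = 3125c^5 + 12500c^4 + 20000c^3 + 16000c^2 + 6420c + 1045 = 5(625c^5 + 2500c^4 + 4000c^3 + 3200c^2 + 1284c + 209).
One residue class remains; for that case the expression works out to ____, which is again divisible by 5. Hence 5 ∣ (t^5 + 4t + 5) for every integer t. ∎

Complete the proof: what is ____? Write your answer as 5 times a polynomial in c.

The residues treated are {0, 3, 2, 4}, so the missing case is t ≡ 1 (mod 5); write t = 5c+1.
Then (5c+1)^5 + 4(5c+1) + 5 = 3125c^5 + 3125c^4 + 1250c^3 + 250c^2 + 45c + 10 = 5(625c^5 + 625c^4 + 250c^3 + 50c^2 + 9c + 2).

5(625c^5 + 625c^4 + 250c^3 + 50c^2 + 9c + 2)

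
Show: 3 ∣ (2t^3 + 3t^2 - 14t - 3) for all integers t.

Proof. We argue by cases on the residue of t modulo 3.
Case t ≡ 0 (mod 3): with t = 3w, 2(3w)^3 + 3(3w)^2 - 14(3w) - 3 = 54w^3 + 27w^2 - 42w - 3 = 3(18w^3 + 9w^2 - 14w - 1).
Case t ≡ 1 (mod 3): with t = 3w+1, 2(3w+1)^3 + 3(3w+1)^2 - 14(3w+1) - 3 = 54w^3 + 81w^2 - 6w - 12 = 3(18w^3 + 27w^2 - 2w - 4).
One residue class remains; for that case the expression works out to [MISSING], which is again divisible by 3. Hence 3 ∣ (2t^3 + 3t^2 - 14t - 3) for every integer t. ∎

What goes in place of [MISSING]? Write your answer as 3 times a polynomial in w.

The residues treated are {0, 1}, so the missing case is t ≡ 2 (mod 3); write t = 3w+2.
Then 2(3w+2)^3 + 3(3w+2)^2 - 14(3w+2) - 3 = 54w^3 + 135w^2 + 66w - 3 = 3(18w^3 + 45w^2 + 22w - 1).

3(18w^3 + 45w^2 + 22w - 1)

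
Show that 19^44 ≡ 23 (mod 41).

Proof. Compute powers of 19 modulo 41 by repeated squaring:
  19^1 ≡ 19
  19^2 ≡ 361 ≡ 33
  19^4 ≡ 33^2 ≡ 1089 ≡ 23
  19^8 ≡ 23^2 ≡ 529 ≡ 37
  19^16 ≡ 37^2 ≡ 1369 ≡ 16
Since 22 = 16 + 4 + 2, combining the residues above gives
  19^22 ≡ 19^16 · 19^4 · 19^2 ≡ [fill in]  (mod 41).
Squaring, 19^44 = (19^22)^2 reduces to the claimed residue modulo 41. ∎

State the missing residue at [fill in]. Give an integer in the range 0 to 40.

8

Multiply the listed residues: 16 · 23 · 33 = 368 → 12144.
Reducing modulo 41: 12144 = 296·41 + 8, so 19^22 ≡ 8.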